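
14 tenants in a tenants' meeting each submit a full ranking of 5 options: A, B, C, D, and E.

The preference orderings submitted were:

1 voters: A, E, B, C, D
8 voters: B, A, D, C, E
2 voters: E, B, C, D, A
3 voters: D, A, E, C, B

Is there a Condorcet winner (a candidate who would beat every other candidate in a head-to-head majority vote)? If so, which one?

B

Head-to-head results (14 voters total):
A vs B: B wins 10–4.
A vs C: A wins 12–2.
A vs D: A wins 9–5.
A vs E: A wins 12–2.
B vs C: B wins 11–3.
B vs D: B wins 11–3.
B vs E: B wins 8–6.
C vs D: D wins 11–3.
C vs E: C wins 8–6.
D vs E: D wins 11–3.
B beats each rival — A (10–4), C (11–3), D (11–3), E (8–6) — so B is the Condorcet winner.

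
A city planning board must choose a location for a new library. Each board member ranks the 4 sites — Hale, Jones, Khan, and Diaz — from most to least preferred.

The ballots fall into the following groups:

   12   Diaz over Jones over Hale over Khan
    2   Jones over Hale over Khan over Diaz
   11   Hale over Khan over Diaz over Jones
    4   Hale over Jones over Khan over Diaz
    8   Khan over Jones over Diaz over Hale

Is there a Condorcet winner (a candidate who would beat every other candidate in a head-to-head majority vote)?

No

Head-to-head results (37 voters total):
Hale vs Jones: Jones wins 22–15.
Hale vs Khan: Hale wins 29–8.
Hale vs Diaz: Diaz wins 20–17.
Jones vs Khan: Khan wins 19–18.
Jones vs Diaz: Diaz wins 23–14.
Khan vs Diaz: Khan wins 25–12.
No candidate beats all others: Hale beats Khan beats Jones beats Hale, a majority cycle.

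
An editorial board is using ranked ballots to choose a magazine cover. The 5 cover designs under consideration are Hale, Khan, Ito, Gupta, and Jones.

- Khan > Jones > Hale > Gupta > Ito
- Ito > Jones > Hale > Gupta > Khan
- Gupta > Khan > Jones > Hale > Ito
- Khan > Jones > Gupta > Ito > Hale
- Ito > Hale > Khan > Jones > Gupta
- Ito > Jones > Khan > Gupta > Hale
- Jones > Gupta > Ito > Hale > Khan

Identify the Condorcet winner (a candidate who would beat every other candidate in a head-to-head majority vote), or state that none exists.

There is no Condorcet winner

Head-to-head results (7 voters total):
Hale vs Khan: Khan wins 4–3.
Hale vs Ito: Ito wins 5–2.
Hale vs Gupta: Gupta wins 4–3.
Hale vs Jones: Jones wins 6–1.
Khan vs Ito: Ito wins 4–3.
Khan vs Gupta: Khan wins 4–3.
Khan vs Jones: Khan wins 4–3.
Ito vs Gupta: Gupta wins 4–3.
Ito vs Jones: Jones wins 4–3.
Gupta vs Jones: Jones wins 6–1.
No candidate beats all others: Khan beats Gupta beats Ito beats Khan, a majority cycle.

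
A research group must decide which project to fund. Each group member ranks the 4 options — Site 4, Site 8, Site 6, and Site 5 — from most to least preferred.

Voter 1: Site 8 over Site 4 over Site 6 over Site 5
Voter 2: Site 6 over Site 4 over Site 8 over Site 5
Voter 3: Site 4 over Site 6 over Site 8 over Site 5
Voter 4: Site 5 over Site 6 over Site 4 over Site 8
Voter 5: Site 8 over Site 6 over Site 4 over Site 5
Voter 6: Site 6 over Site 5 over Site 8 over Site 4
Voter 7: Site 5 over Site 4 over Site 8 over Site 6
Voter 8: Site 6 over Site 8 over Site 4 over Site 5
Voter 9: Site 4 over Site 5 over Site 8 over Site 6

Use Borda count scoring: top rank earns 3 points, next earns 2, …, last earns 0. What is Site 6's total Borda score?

16

Borda scores:
  Site 4: 2 + 2 + 3 + 1 + 1 + 0 + 2 + 1 + 3 = 15
  Site 8: 3 + 1 + 1 + 0 + 3 + 1 + 1 + 2 + 1 = 13
  Site 6: 1 + 3 + 2 + 2 + 2 + 3 + 0 + 3 + 0 = 16
  Site 5: 0 + 0 + 0 + 3 + 0 + 2 + 3 + 0 + 2 = 10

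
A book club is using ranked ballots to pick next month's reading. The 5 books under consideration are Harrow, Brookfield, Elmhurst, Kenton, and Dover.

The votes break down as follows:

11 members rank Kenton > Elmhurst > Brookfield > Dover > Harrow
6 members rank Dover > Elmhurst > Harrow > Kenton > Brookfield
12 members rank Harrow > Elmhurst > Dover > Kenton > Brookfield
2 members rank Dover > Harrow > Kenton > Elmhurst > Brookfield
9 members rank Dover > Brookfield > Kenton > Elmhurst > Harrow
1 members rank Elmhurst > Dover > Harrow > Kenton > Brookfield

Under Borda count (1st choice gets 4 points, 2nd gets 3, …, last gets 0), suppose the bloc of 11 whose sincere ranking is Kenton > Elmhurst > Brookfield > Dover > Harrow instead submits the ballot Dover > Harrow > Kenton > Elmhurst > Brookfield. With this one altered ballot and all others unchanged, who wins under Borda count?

Borda totals with the altered ballot: Harrow 101, Brookfield 27, Elmhurst 80, Kenton 63, Dover 139.
The winner is unchanged: still Dover.

Dover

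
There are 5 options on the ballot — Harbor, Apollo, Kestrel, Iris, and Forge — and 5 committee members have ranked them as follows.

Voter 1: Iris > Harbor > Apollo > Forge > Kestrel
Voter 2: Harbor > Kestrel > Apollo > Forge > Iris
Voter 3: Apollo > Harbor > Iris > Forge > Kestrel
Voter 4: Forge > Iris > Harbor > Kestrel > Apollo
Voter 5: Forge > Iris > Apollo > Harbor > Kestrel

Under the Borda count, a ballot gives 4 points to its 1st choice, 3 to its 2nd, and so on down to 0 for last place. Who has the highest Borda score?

Borda scores:
  Harbor: 3 + 4 + 3 + 2 + 1 = 13
  Apollo: 2 + 2 + 4 + 0 + 2 = 10
  Kestrel: 0 + 3 + 0 + 1 + 0 = 4
  Iris: 4 + 0 + 2 + 3 + 3 = 12
  Forge: 1 + 1 + 1 + 4 + 4 = 11
Harbor has the highest total.

Harbor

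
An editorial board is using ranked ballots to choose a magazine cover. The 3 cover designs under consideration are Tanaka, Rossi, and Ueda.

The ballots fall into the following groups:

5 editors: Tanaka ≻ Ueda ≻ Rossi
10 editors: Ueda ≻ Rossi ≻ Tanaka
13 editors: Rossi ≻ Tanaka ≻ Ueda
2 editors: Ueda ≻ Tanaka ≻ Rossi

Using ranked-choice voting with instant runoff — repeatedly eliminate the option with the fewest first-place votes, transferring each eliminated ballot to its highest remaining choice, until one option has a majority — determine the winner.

Ueda

Round 1: Rossi 13, Ueda 12, Tanaka 5. Tanaka has the fewest and is eliminated.
Round 2: Ueda 17, Rossi 13. Ueda has a majority.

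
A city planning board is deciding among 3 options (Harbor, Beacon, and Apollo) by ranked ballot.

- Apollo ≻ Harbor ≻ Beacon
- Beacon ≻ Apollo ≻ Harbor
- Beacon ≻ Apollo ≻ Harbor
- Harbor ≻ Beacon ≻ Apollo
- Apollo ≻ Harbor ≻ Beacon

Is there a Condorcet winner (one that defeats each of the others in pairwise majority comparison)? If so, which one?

No Condorcet winner

Head-to-head results (5 voters total):
Harbor vs Beacon: Harbor wins 3–2.
Harbor vs Apollo: Apollo wins 4–1.
Beacon vs Apollo: Beacon wins 3–2.
No candidate beats all others: Harbor beats Beacon beats Apollo beats Harbor, a majority cycle.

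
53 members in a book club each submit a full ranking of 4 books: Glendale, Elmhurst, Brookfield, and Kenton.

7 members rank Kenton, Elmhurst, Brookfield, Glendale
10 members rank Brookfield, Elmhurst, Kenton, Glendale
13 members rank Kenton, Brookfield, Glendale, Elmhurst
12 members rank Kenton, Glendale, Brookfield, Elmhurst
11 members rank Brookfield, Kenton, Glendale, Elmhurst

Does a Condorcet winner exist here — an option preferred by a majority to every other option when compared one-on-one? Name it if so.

Kenton

Head-to-head results (53 voters total):
Glendale vs Elmhurst: Glendale wins 36–17.
Glendale vs Brookfield: Brookfield wins 41–12.
Glendale vs Kenton: Kenton wins 53–0.
Elmhurst vs Brookfield: Brookfield wins 46–7.
Elmhurst vs Kenton: Kenton wins 43–10.
Brookfield vs Kenton: Kenton wins 32–21.
Kenton beats each rival — Glendale (53–0), Elmhurst (43–10), Brookfield (32–21) — so Kenton is the Condorcet winner.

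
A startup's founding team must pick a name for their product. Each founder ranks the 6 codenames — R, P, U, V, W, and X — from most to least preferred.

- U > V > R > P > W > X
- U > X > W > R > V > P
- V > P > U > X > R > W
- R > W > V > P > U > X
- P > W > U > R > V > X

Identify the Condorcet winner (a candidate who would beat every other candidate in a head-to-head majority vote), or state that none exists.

Head-to-head results (5 voters total):
R vs P: R wins 3–2.
R vs U: U wins 4–1.
R vs V: R wins 3–2.
R vs W: R wins 3–2.
R vs X: R wins 3–2.
P vs U: P wins 3–2.
P vs V: V wins 4–1.
P vs W: P wins 3–2.
P vs X: P wins 4–1.
U vs V: U wins 3–2.
U vs W: U wins 3–2.
U vs X: U wins 5–0.
V vs W: W wins 3–2.
V vs X: V wins 4–1.
W vs X: W wins 3–2.
No candidate beats all others: R beats P beats U beats R, a majority cycle.

None — there is no Condorcet winner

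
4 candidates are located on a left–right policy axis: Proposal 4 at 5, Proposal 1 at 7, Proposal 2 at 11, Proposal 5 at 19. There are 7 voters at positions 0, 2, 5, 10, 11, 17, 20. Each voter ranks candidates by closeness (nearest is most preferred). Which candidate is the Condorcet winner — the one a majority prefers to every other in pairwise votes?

With single-peaked preferences on a line, the Condorcet winner is the candidate closest to the median voter.
The median voter (position 10) is closest to Proposal 2 at 11.
Check: Proposal 2 vs Proposal 4 — voters closer to Proposal 2: 4 of 7.

Proposal 2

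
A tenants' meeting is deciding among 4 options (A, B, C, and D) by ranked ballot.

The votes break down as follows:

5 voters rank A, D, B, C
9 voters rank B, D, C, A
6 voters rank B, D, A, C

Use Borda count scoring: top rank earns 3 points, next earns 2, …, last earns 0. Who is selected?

B

Borda scores:
  A: 5·3 + 9·0 + 6·1 = 21
  B: 5·1 + 9·3 + 6·3 = 50
  C: 5·0 + 9·1 + 6·0 = 9
  D: 5·2 + 9·2 + 6·2 = 40
B has the highest total.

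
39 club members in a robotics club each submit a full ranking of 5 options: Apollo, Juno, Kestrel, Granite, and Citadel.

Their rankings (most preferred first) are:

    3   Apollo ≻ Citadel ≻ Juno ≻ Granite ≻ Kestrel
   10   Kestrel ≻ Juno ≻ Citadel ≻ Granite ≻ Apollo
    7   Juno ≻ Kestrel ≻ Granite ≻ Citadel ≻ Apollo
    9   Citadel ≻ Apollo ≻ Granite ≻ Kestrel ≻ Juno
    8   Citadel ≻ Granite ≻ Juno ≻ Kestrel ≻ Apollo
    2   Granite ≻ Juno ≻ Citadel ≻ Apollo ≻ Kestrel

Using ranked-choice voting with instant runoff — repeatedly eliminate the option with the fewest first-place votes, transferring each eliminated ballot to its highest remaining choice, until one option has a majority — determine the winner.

Citadel

Round 1: Citadel 17, Kestrel 10, Juno 7, Apollo 3, Granite 2. Granite has the fewest and is eliminated.
Round 2: Citadel 17, Kestrel 10, Juno 9, Apollo 3. Apollo has the fewest and is eliminated.
Round 3: Citadel 20, Kestrel 10, Juno 9. Citadel has a majority.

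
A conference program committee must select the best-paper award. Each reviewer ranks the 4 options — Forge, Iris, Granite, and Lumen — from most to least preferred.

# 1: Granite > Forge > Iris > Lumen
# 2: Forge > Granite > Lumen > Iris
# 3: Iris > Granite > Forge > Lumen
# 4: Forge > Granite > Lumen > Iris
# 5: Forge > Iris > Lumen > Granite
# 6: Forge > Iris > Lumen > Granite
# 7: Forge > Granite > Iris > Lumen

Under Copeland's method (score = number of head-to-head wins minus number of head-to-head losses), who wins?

Pairwise results:
  Forge vs Iris: Forge wins 6–1.
  Forge vs Granite: Forge wins 5–2.
  Forge vs Lumen: Forge wins 7–0.
  Iris vs Granite: Granite wins 4–3.
  Iris vs Lumen: Iris wins 5–2.
  Granite vs Lumen: Granite wins 5–2.
Copeland scores (wins − losses):
  Forge: 3 − 0 = 3
  Iris: 1 − 2 = -1
  Granite: 2 − 1 = 1
  Lumen: 0 − 3 = -3
Forge has the best Copeland score.

Forge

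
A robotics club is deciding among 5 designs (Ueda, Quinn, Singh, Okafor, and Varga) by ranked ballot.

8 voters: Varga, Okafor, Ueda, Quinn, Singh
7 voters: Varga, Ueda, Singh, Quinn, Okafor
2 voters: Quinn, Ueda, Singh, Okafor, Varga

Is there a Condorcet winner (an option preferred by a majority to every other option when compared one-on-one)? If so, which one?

Varga

Head-to-head results (17 voters total):
Ueda vs Quinn: Ueda wins 15–2.
Ueda vs Singh: Ueda wins 17–0.
Ueda vs Okafor: Ueda wins 9–8.
Ueda vs Varga: Varga wins 15–2.
Quinn vs Singh: Quinn wins 10–7.
Quinn vs Okafor: Quinn wins 9–8.
Quinn vs Varga: Varga wins 15–2.
Singh vs Okafor: Singh wins 9–8.
Singh vs Varga: Varga wins 15–2.
Okafor vs Varga: Varga wins 15–2.
Varga beats each rival — Ueda (15–2), Quinn (15–2), Singh (15–2), Okafor (15–2) — so Varga is the Condorcet winner.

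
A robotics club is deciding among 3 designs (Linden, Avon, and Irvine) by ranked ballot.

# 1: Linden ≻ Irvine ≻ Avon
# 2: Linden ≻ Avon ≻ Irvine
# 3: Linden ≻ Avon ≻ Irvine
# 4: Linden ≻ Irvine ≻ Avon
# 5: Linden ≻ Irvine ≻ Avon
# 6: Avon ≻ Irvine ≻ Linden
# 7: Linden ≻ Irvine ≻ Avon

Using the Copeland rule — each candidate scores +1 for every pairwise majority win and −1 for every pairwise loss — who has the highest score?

Linden

Pairwise results:
  Linden vs Avon: Linden wins 6–1.
  Linden vs Irvine: Linden wins 6–1.
  Avon vs Irvine: Irvine wins 4–3.
Copeland scores (wins − losses):
  Linden: 2 − 0 = 2
  Avon: 0 − 2 = -2
  Irvine: 1 − 1 = 0
Linden has the best Copeland score.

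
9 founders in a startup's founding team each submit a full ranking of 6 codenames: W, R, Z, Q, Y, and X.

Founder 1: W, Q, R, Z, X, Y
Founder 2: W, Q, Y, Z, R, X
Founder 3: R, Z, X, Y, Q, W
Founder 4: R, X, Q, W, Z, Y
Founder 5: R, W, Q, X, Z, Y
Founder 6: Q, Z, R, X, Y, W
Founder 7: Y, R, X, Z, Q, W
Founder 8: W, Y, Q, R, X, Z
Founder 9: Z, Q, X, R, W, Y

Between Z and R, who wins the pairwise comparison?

Ballots ranking Z above R: 3.
Ballots ranking R above Z: 6.
R wins the head-to-head, 6–3.

R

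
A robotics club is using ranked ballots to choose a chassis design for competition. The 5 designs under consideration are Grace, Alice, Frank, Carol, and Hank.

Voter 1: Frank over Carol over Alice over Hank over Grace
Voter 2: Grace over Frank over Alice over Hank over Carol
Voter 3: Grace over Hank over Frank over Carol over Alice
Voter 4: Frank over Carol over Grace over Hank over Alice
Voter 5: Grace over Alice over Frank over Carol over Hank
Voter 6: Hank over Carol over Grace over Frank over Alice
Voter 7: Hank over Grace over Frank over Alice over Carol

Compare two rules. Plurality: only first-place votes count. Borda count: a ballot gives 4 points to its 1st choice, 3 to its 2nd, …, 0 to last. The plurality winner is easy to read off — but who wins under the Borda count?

Grace

Plurality first-place counts: Grace 3, Alice 0, Frank 2, Carol 0, Hank 2 → Grace.
Borda totals: Grace 19, Alice 8, Frank 18, Carol 11, Hank 14 → Grace.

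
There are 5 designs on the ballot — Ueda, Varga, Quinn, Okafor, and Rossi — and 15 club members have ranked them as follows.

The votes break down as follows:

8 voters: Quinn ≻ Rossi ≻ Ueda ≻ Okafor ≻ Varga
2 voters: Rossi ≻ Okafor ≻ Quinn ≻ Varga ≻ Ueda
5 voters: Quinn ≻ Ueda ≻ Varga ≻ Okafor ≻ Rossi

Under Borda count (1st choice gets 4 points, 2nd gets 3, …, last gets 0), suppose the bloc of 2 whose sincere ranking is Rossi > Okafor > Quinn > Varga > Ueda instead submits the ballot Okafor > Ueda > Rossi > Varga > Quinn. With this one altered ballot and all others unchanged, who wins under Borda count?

Borda totals with the altered ballot: Ueda 37, Varga 12, Quinn 52, Okafor 21, Rossi 28.
The winner is unchanged: still Quinn.

Quinn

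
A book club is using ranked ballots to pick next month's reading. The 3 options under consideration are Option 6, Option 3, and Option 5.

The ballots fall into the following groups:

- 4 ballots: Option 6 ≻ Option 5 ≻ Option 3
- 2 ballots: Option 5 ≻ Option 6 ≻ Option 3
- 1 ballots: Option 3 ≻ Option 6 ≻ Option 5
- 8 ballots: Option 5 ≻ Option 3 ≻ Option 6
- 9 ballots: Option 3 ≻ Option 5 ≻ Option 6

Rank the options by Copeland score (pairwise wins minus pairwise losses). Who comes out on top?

Pairwise results:
  Option 6 vs Option 3: Option 3 wins 18–6.
  Option 6 vs Option 5: Option 5 wins 19–5.
  Option 3 vs Option 5: Option 5 wins 14–10.
Copeland scores (wins − losses):
  Option 6: 0 − 2 = -2
  Option 3: 1 − 1 = 0
  Option 5: 2 − 0 = 2
Option 5 has the best Copeland score.

Option 5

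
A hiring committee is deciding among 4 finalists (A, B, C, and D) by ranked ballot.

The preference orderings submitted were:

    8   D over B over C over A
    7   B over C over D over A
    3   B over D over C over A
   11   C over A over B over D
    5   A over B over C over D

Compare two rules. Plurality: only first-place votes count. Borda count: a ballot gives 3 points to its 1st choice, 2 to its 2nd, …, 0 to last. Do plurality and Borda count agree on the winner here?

No

Plurality first-place counts: A 5, B 10, C 11, D 8 → C.
Borda totals: A 37, B 67, C 63, D 37 → B.
The two rules disagree: plurality picks C, Borda picks B.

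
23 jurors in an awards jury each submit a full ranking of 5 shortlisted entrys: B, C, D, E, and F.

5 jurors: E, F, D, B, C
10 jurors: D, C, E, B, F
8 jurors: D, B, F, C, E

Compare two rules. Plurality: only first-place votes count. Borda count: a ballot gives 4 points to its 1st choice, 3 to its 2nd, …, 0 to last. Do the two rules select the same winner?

Plurality first-place counts: B 0, C 0, D 18, E 5, F 0 → D.
Borda totals: B 39, C 38, D 82, E 40, F 31 → D.
The two rules agree on D.

Yes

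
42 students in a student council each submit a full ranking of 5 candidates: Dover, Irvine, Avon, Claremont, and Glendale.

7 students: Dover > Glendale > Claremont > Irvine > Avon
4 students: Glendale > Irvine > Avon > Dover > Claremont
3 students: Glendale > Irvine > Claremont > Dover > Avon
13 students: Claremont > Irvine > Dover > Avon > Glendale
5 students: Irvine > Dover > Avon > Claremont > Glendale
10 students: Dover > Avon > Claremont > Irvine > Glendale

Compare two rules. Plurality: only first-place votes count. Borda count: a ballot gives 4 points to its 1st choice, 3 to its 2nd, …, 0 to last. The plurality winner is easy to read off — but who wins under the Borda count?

Dover

Plurality first-place counts: Dover 17, Irvine 5, Avon 0, Claremont 13, Glendale 7 → Dover.
Borda totals: Dover 116, Irvine 97, Avon 61, Claremont 97, Glendale 49 → Dover.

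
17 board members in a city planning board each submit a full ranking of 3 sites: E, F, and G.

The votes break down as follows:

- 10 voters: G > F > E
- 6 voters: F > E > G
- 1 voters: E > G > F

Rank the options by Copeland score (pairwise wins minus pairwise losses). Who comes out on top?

Pairwise results:
  E vs F: F wins 16–1.
  E vs G: G wins 10–7.
  F vs G: G wins 11–6.
Copeland scores (wins − losses):
  E: 0 − 2 = -2
  F: 1 − 1 = 0
  G: 2 − 0 = 2
G has the best Copeland score.

G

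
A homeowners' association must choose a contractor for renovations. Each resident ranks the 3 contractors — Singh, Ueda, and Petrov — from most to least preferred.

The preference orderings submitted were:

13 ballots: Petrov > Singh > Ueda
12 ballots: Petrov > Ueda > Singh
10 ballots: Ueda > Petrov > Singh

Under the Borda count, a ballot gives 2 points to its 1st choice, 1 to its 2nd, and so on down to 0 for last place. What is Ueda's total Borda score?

Borda scores:
  Singh: 13·1 + 12·0 + 10·0 = 13
  Ueda: 13·0 + 12·1 + 10·2 = 32
  Petrov: 13·2 + 12·2 + 10·1 = 60

32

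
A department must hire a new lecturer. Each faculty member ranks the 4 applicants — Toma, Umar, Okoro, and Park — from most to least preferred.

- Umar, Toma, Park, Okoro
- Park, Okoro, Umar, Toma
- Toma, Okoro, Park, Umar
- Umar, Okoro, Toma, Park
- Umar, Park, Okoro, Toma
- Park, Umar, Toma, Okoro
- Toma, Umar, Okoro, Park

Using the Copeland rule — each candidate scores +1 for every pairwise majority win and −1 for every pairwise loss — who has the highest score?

Pairwise results:
  Toma vs Umar: Umar wins 5–2.
  Toma vs Okoro: Toma wins 4–3.
  Toma vs Park: Toma wins 4–3.
  Umar vs Okoro: Umar wins 5–2.
  Umar vs Park: Umar wins 4–3.
  Okoro vs Park: Park wins 4–3.
Copeland scores (wins − losses):
  Toma: 2 − 1 = 1
  Umar: 3 − 0 = 3
  Okoro: 0 − 3 = -3
  Park: 1 − 2 = -1
Umar has the best Copeland score.

Umar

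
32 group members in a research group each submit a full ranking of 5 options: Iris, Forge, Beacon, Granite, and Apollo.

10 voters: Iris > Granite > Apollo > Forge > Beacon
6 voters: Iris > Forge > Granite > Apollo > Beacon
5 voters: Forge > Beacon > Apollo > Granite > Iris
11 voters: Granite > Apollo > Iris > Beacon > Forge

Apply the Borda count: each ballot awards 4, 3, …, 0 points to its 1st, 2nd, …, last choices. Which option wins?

Granite

Borda scores:
  Iris: 10·4 + 6·4 + 5·0 + 11·2 = 86
  Forge: 10·1 + 6·3 + 5·4 + 11·0 = 48
  Beacon: 10·0 + 6·0 + 5·3 + 11·1 = 26
  Granite: 10·3 + 6·2 + 5·1 + 11·4 = 91
  Apollo: 10·2 + 6·1 + 5·2 + 11·3 = 69
Granite has the highest total.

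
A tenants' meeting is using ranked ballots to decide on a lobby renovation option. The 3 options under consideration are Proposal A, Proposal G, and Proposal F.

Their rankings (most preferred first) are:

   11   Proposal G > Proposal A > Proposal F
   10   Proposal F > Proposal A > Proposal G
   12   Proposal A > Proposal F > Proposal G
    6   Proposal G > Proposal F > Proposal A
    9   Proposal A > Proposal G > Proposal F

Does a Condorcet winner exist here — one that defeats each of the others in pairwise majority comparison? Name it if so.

Proposal A

Head-to-head results (48 voters total):
Proposal A vs Proposal G: Proposal A wins 31–17.
Proposal A vs Proposal F: Proposal A wins 32–16.
Proposal G vs Proposal F: Proposal G wins 26–22.
Proposal A beats each rival — Proposal G (31–17), Proposal F (32–16) — so Proposal A is the Condorcet winner.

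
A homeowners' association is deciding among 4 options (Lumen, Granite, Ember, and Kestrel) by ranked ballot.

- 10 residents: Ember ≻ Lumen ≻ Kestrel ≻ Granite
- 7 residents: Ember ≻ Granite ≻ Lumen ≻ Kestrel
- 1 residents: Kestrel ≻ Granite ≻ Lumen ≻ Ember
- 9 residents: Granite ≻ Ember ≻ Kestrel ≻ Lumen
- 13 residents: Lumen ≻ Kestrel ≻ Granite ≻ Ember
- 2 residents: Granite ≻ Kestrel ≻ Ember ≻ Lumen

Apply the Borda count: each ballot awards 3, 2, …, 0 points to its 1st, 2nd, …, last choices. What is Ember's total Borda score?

Borda scores:
  Lumen: 10·2 + 7·1 + 1 + 9·0 + 13·3 + 2·0 = 67
  Granite: 10·0 + 7·2 + 2 + 9·3 + 13·1 + 2·3 = 62
  Ember: 10·3 + 7·3 + 0 + 9·2 + 13·0 + 2·1 = 71
  Kestrel: 10·1 + 7·0 + 3 + 9·1 + 13·2 + 2·2 = 52

71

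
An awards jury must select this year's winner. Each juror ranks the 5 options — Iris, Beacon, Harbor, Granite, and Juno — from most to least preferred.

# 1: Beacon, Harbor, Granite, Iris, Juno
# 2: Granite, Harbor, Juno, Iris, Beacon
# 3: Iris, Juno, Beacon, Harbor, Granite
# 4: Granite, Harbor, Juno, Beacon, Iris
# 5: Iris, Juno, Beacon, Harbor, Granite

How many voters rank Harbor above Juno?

3

Ballots ranking Harbor above Juno: 3.
Ballots ranking Juno above Harbor: 2.
So 3 of 5 voters prefer Harbor to Juno.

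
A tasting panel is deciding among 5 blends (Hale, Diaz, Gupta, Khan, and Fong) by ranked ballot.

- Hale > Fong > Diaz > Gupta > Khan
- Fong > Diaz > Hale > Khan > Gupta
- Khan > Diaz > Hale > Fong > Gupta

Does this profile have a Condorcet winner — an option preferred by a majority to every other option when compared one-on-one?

No

Head-to-head results (3 voters total):
Hale vs Diaz: Diaz wins 2–1.
Hale vs Gupta: Hale wins 3–0.
Hale vs Khan: Hale wins 2–1.
Hale vs Fong: Hale wins 2–1.
Diaz vs Gupta: Diaz wins 3–0.
Diaz vs Khan: Diaz wins 2–1.
Diaz vs Fong: Fong wins 2–1.
Gupta vs Khan: Khan wins 2–1.
Gupta vs Fong: Fong wins 3–0.
Khan vs Fong: Fong wins 2–1.
No candidate beats all others: Hale beats Fong beats Diaz beats Hale, a majority cycle.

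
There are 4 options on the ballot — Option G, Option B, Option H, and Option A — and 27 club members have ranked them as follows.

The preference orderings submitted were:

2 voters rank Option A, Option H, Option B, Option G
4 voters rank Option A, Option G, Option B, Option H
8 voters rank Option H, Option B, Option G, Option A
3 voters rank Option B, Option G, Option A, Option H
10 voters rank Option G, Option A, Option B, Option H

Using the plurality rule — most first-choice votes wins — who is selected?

Option G

First-place vote totals:
  Option G: 10
  Option B: 3
  Option H: 8
  Option A: 6
Option G has the most first-place votes.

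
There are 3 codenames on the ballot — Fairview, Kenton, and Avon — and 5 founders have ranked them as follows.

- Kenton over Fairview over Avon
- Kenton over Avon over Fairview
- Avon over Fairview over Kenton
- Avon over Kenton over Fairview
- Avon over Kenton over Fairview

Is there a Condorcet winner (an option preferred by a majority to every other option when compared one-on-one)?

Head-to-head results (5 voters total):
Fairview vs Kenton: Kenton wins 4–1.
Fairview vs Avon: Avon wins 4–1.
Kenton vs Avon: Avon wins 3–2.
Avon beats each rival — Fairview (4–1), Kenton (3–2) — so Avon is the Condorcet winner.

Yes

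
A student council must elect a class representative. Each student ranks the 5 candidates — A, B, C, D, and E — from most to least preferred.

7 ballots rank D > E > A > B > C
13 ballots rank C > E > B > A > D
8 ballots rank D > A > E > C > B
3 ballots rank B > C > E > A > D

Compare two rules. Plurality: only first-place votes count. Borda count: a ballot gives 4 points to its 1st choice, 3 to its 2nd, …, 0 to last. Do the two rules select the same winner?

Plurality first-place counts: A 0, B 3, C 13, D 15, E 0 → D.
Borda totals: A 54, B 45, C 69, D 60, E 82 → E.
The two rules disagree: plurality picks D, Borda picks E.

No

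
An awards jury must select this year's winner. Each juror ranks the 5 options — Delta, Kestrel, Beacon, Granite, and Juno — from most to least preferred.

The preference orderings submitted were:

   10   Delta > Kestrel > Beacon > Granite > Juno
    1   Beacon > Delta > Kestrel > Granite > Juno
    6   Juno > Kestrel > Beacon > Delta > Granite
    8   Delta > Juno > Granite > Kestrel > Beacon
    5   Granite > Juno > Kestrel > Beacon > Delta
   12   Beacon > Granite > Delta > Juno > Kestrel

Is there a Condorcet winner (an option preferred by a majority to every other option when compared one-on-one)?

No

Head-to-head results (42 voters total):
Delta vs Kestrel: Delta wins 31–11.
Delta vs Beacon: Beacon wins 24–18.
Delta vs Granite: Delta wins 25–17.
Delta vs Juno: Delta wins 31–11.
Kestrel vs Beacon: Kestrel wins 29–13.
Kestrel vs Granite: Granite wins 25–17.
Kestrel vs Juno: Juno wins 31–11.
Beacon vs Granite: Beacon wins 29–13.
Beacon vs Juno: Beacon wins 23–19.
Granite vs Juno: Granite wins 28–14.
No candidate beats all others: Delta beats Kestrel beats Beacon beats Delta, a majority cycle.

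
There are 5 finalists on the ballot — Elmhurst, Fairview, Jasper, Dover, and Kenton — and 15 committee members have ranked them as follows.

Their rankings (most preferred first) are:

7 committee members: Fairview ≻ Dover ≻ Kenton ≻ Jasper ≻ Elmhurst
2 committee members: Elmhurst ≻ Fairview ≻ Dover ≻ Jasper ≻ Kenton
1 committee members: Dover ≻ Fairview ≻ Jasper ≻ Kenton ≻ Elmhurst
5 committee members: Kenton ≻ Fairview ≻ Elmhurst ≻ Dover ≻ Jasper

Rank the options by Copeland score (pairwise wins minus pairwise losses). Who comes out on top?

Pairwise results:
  Elmhurst vs Fairview: Fairview wins 13–2.
  Elmhurst vs Jasper: Jasper wins 8–7.
  Elmhurst vs Dover: Dover wins 8–7.
  Elmhurst vs Kenton: Kenton wins 13–2.
  Fairview vs Jasper: Fairview wins 15–0.
  Fairview vs Dover: Fairview wins 14–1.
  Fairview vs Kenton: Fairview wins 10–5.
  Jasper vs Dover: Dover wins 15–0.
  Jasper vs Kenton: Kenton wins 12–3.
  Dover vs Kenton: Dover wins 10–5.
Copeland scores (wins − losses):
  Elmhurst: 0 − 4 = -4
  Fairview: 4 − 0 = 4
  Jasper: 1 − 3 = -2
  Dover: 3 − 1 = 2
  Kenton: 2 − 2 = 0
Fairview has the best Copeland score.

Fairview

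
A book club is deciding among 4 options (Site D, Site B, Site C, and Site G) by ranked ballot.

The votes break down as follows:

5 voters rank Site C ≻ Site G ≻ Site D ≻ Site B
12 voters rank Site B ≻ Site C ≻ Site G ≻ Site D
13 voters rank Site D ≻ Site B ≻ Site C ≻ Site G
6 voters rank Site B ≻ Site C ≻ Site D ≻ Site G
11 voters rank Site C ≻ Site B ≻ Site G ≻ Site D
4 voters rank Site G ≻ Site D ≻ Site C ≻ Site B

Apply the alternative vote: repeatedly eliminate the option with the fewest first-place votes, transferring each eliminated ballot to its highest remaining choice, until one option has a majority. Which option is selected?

Site B

Round 1: Site B 18, Site C 16, Site D 13, Site G 4. Site G has the fewest and is eliminated.
Round 2: Site B 18, Site D 17, Site C 16. Site C has the fewest and is eliminated.
Round 3: Site B 29, Site D 22. Site B has a majority.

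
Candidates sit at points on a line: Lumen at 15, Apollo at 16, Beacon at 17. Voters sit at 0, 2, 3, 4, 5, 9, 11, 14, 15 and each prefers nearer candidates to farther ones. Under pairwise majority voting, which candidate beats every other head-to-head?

With single-peaked preferences on a line, the Condorcet winner is the candidate closest to the median voter.
The median voter (position 5) is closest to Lumen at 15.
Check: Lumen vs Beacon — voters closer to Lumen: 9 of 9.

Lumen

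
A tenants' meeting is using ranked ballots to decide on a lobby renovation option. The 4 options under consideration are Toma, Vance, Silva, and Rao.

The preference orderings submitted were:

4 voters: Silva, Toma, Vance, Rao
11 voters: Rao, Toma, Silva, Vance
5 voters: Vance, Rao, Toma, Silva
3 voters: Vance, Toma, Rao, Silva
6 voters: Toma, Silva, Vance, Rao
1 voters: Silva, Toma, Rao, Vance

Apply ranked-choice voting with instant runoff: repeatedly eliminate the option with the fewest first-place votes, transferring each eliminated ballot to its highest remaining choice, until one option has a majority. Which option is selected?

Round 1: Rao 11, Vance 8, Toma 6, Silva 5. Silva has the fewest and is eliminated.
Round 2: Toma 11, Rao 11, Vance 8. Vance has the fewest and is eliminated.
Round 3: Rao 16, Toma 14. Rao has a majority.

Rao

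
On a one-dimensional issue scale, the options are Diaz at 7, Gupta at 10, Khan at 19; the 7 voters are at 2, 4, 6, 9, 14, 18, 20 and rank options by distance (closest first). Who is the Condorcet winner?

Gupta

With single-peaked preferences on a line, the Condorcet winner is the candidate closest to the median voter.
The median voter (position 9) is closest to Gupta at 10.
Check: Gupta vs Khan — voters closer to Gupta: 5 of 7.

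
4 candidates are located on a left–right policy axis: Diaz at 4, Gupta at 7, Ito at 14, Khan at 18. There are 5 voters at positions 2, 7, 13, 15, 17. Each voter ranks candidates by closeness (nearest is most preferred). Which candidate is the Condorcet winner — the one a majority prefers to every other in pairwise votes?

Ito

With single-peaked preferences on a line, the Condorcet winner is the candidate closest to the median voter.
The median voter (position 13) is closest to Ito at 14.
Check: Ito vs Diaz — voters closer to Ito: 3 of 5.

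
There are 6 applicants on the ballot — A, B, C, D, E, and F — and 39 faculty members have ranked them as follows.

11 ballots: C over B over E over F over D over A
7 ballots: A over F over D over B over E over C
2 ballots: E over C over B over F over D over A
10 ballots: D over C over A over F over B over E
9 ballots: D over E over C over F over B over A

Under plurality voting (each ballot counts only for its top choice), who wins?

First-place vote totals:
  A: 7
  B: 0
  C: 11
  D: 19
  E: 2
  F: 0
D has the most first-place votes.

D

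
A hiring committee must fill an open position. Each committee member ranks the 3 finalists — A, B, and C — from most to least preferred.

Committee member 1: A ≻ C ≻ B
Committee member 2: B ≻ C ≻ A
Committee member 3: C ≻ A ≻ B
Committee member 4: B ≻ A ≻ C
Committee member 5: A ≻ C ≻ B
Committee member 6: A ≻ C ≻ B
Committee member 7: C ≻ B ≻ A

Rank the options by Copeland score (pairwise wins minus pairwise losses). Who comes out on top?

Pairwise results:
  A vs B: A wins 4–3.
  A vs C: A wins 4–3.
  B vs C: C wins 5–2.
Copeland scores (wins − losses):
  A: 2 − 0 = 2
  B: 0 − 2 = -2
  C: 1 − 1 = 0
A has the best Copeland score.

A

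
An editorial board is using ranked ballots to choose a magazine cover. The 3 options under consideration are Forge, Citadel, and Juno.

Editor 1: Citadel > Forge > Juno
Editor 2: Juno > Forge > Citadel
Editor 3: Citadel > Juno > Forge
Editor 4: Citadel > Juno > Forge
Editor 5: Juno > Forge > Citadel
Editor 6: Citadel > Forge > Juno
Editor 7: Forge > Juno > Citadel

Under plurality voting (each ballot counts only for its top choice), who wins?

Citadel

First-place vote totals:
  Forge: 1
  Citadel: 4
  Juno: 2
Citadel has the most first-place votes.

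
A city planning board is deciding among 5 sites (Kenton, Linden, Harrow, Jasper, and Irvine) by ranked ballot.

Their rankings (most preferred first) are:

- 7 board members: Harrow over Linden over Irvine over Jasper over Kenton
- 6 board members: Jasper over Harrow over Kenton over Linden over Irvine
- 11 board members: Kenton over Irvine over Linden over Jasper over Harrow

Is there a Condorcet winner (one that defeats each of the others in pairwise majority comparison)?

Head-to-head results (24 voters total):
Kenton vs Linden: Kenton wins 17–7.
Kenton vs Harrow: Harrow wins 13–11.
Kenton vs Jasper: Jasper wins 13–11.
Kenton vs Irvine: Kenton wins 17–7.
Linden vs Harrow: Harrow wins 13–11.
Linden vs Jasper: Linden wins 18–6.
Linden vs Irvine: Linden wins 13–11.
Harrow vs Jasper: Jasper wins 17–7.
Harrow vs Irvine: Harrow wins 13–11.
Jasper vs Irvine: Irvine wins 18–6.
No candidate beats all others: Kenton beats Linden beats Jasper beats Kenton, a majority cycle.

No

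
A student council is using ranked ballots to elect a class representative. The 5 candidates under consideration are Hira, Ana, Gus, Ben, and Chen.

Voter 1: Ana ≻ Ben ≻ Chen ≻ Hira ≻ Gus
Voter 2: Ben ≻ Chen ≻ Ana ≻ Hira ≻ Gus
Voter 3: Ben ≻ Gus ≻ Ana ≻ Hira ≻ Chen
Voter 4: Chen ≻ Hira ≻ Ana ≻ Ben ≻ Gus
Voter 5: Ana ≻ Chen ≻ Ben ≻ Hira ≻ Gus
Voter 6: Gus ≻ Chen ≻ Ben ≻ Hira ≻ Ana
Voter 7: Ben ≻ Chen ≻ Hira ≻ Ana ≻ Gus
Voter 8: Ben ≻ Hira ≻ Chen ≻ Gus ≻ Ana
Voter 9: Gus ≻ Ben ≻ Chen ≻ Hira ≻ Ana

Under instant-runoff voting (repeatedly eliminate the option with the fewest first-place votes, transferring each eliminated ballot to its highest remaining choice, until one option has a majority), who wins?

Ben

Round 1: Ben 4, Ana 2, Gus 2, Chen 1, Hira 0. Hira has the fewest and is eliminated.
Round 2: Ben 4, Ana 2, Gus 2, Chen 1. Chen has the fewest and is eliminated.
Round 3: Ben 4, Ana 3, Gus 2. Gus has the fewest and is eliminated.
Round 4: Ben 6, Ana 3. Ben has a majority.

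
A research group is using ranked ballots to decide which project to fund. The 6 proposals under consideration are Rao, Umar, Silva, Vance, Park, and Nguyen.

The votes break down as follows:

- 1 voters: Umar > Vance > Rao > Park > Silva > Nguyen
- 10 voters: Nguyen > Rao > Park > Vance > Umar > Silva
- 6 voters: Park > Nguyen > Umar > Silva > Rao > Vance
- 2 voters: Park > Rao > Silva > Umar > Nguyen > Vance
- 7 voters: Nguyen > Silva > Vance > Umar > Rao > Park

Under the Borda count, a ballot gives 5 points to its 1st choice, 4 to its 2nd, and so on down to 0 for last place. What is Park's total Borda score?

Borda scores:
  Rao: 3 + 10·4 + 6·1 + 2·4 + 7·1 = 64
  Umar: 5 + 10·1 + 6·3 + 2·2 + 7·2 = 51
  Silva: 1 + 10·0 + 6·2 + 2·3 + 7·4 = 47
  Vance: 4 + 10·2 + 6·0 + 2·0 + 7·3 = 45
  Park: 2 + 10·3 + 6·5 + 2·5 + 7·0 = 72
  Nguyen: 0 + 10·5 + 6·4 + 2·1 + 7·5 = 111

72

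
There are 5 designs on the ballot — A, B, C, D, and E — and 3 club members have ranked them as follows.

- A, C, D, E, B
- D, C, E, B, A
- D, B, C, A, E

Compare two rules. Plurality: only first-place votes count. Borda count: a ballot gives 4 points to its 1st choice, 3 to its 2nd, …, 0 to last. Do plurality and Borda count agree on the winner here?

Plurality first-place counts: A 1, B 0, C 0, D 2, E 0 → D.
Borda totals: A 5, B 4, C 8, D 10, E 3 → D.
The two rules agree on D.

Yes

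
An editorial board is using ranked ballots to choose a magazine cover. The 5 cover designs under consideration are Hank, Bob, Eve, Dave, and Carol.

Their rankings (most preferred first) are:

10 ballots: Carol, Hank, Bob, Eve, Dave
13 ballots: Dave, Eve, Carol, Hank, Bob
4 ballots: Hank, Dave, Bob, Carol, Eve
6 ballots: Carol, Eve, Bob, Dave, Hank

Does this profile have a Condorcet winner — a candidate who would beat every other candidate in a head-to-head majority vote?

Yes

Head-to-head results (33 voters total):
Hank vs Bob: Hank wins 27–6.
Hank vs Eve: Eve wins 19–14.
Hank vs Dave: Dave wins 19–14.
Hank vs Carol: Carol wins 29–4.
Bob vs Eve: Eve wins 19–14.
Bob vs Dave: Dave wins 17–16.
Bob vs Carol: Carol wins 29–4.
Eve vs Dave: Dave wins 17–16.
Eve vs Carol: Carol wins 20–13.
Dave vs Carol: Dave wins 17–16.
Dave beats each rival — Hank (19–14), Bob (17–16), Eve (17–16), Carol (17–16) — so Dave is the Condorcet winner.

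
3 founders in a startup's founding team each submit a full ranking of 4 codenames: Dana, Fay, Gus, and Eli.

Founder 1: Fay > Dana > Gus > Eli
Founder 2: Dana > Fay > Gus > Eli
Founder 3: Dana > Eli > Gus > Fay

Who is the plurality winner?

First-place vote totals:
  Dana: 2
  Fay: 1
  Gus: 0
  Eli: 0
Dana has the most first-place votes.

Dana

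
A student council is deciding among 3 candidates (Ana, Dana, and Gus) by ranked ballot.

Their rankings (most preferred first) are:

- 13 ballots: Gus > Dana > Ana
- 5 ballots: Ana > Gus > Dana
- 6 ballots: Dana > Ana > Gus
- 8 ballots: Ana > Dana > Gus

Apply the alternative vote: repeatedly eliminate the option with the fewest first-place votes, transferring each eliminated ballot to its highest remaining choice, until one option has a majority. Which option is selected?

Ana

Round 1: Ana 13, Gus 13, Dana 6. Dana has the fewest and is eliminated.
Round 2: Ana 19, Gus 13. Ana has a majority.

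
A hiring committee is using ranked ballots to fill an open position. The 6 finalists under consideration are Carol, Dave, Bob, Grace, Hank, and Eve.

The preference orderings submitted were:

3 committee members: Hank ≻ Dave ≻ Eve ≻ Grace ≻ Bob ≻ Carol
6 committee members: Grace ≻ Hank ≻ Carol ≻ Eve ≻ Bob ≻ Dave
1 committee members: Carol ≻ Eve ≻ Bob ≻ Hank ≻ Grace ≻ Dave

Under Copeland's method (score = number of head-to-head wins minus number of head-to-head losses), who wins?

Pairwise results:
  Carol vs Dave: Carol wins 7–3.
  Carol vs Bob: Carol wins 7–3.
  Carol vs Grace: Grace wins 9–1.
  Carol vs Hank: Hank wins 9–1.
  Carol vs Eve: Carol wins 7–3.
  Dave vs Bob: Bob wins 7–3.
  Dave vs Grace: Grace wins 7–3.
  Dave vs Hank: Hank wins 10–0.
  Dave vs Eve: Eve wins 7–3.
  Bob vs Grace: Grace wins 9–1.
  Bob vs Hank: Hank wins 9–1.
  Bob vs Eve: Eve wins 10–0.
  Grace vs Hank: Grace wins 6–4.
  Grace vs Eve: Grace wins 6–4.
  Hank vs Eve: Hank wins 9–1.
Copeland scores (wins − losses):
  Carol: 3 − 2 = 1
  Dave: 0 − 5 = -5
  Bob: 1 − 4 = -3
  Grace: 5 − 0 = 5
  Hank: 4 − 1 = 3
  Eve: 2 − 3 = -1
Grace has the best Copeland score.

Grace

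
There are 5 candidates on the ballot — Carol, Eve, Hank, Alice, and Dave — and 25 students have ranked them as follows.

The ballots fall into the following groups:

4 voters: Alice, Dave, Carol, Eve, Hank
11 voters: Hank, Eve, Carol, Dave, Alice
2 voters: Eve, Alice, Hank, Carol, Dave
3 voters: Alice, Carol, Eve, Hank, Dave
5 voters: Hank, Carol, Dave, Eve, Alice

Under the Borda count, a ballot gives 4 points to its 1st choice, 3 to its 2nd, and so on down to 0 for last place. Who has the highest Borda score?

Borda scores:
  Carol: 4·2 + 11·2 + 2·1 + 3·3 + 5·3 = 56
  Eve: 4·1 + 11·3 + 2·4 + 3·2 + 5·1 = 56
  Hank: 4·0 + 11·4 + 2·2 + 3·1 + 5·4 = 71
  Alice: 4·4 + 11·0 + 2·3 + 3·4 + 5·0 = 34
  Dave: 4·3 + 11·1 + 2·0 + 3·0 + 5·2 = 33
Hank has the highest total.

Hank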